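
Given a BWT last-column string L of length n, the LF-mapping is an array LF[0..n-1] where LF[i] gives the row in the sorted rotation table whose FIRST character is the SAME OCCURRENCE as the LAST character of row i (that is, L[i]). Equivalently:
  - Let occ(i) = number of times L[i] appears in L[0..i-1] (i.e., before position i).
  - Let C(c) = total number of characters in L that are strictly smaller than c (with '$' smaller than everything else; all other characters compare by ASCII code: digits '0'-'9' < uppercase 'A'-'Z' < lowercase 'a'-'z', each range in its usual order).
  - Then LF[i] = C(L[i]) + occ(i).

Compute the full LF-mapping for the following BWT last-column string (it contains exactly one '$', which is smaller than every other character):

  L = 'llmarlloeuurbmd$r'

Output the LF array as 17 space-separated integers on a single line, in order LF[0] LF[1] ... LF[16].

Answer: 5 6 9 1 12 7 8 11 4 15 16 13 2 10 3 0 14

Derivation:
Char counts: '$':1, 'a':1, 'b':1, 'd':1, 'e':1, 'l':4, 'm':2, 'o':1, 'r':3, 'u':2
C (first-col start): C('$')=0, C('a')=1, C('b')=2, C('d')=3, C('e')=4, C('l')=5, C('m')=9, C('o')=11, C('r')=12, C('u')=15
L[0]='l': occ=0, LF[0]=C('l')+0=5+0=5
L[1]='l': occ=1, LF[1]=C('l')+1=5+1=6
L[2]='m': occ=0, LF[2]=C('m')+0=9+0=9
L[3]='a': occ=0, LF[3]=C('a')+0=1+0=1
L[4]='r': occ=0, LF[4]=C('r')+0=12+0=12
L[5]='l': occ=2, LF[5]=C('l')+2=5+2=7
L[6]='l': occ=3, LF[6]=C('l')+3=5+3=8
L[7]='o': occ=0, LF[7]=C('o')+0=11+0=11
L[8]='e': occ=0, LF[8]=C('e')+0=4+0=4
L[9]='u': occ=0, LF[9]=C('u')+0=15+0=15
L[10]='u': occ=1, LF[10]=C('u')+1=15+1=16
L[11]='r': occ=1, LF[11]=C('r')+1=12+1=13
L[12]='b': occ=0, LF[12]=C('b')+0=2+0=2
L[13]='m': occ=1, LF[13]=C('m')+1=9+1=10
L[14]='d': occ=0, LF[14]=C('d')+0=3+0=3
L[15]='$': occ=0, LF[15]=C('$')+0=0+0=0
L[16]='r': occ=2, LF[16]=C('r')+2=12+2=14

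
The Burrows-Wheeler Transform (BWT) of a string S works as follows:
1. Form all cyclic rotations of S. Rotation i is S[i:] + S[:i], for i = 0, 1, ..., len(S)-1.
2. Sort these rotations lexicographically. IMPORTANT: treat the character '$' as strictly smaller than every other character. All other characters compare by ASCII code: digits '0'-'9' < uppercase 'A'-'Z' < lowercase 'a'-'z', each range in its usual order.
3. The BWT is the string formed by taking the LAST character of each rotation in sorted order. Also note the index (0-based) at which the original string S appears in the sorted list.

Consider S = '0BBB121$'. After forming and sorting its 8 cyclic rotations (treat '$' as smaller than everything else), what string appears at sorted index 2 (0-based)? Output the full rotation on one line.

All 8 rotations (rotation i = S[i:]+S[:i]):
  rot[0] = 0BBB121$
  rot[1] = BBB121$0
  rot[2] = BB121$0B
  rot[3] = B121$0BB
  rot[4] = 121$0BBB
  rot[5] = 21$0BBB1
  rot[6] = 1$0BBB12
  rot[7] = $0BBB121
Sorted (with $ < everything):
  sorted[0] = $0BBB121
  sorted[1] = 0BBB121$
  sorted[2] = 1$0BBB12
  sorted[3] = 121$0BBB
  sorted[4] = 21$0BBB1
  sorted[5] = B121$0BB
  sorted[6] = BB121$0B
  sorted[7] = BBB121$0
sorted[2] = 1$0BBB12

Answer: 1$0BBB12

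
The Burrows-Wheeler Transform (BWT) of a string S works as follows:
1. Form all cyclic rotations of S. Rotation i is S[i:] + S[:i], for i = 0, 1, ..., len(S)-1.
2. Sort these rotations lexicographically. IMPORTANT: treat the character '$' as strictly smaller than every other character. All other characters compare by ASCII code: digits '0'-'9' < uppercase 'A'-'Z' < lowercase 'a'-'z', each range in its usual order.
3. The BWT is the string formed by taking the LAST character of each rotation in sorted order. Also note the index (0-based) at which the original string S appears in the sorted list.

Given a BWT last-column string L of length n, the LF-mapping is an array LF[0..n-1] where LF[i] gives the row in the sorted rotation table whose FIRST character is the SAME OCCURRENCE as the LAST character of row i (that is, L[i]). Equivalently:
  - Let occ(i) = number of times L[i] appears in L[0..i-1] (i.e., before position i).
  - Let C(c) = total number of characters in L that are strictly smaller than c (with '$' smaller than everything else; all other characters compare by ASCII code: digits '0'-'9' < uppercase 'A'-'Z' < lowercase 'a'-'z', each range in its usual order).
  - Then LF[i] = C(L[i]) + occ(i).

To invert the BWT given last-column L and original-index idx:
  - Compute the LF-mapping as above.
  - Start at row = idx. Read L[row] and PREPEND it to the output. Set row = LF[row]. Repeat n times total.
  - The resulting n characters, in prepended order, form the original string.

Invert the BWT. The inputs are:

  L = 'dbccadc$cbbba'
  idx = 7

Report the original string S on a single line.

Answer: cadbccbabcbd$

Derivation:
LF mapping: 11 3 7 8 1 12 9 0 10 4 5 6 2
Walk LF starting at row 7, prepending L[row]:
  step 1: row=7, L[7]='$', prepend. Next row=LF[7]=0
  step 2: row=0, L[0]='d', prepend. Next row=LF[0]=11
  step 3: row=11, L[11]='b', prepend. Next row=LF[11]=6
  step 4: row=6, L[6]='c', prepend. Next row=LF[6]=9
  step 5: row=9, L[9]='b', prepend. Next row=LF[9]=4
  step 6: row=4, L[4]='a', prepend. Next row=LF[4]=1
  step 7: row=1, L[1]='b', prepend. Next row=LF[1]=3
  step 8: row=3, L[3]='c', prepend. Next row=LF[3]=8
  step 9: row=8, L[8]='c', prepend. Next row=LF[8]=10
  step 10: row=10, L[10]='b', prepend. Next row=LF[10]=5
  step 11: row=5, L[5]='d', prepend. Next row=LF[5]=12
  step 12: row=12, L[12]='a', prepend. Next row=LF[12]=2
  step 13: row=2, L[2]='c', prepend. Next row=LF[2]=7
Reversed output: cadbccbabcbd$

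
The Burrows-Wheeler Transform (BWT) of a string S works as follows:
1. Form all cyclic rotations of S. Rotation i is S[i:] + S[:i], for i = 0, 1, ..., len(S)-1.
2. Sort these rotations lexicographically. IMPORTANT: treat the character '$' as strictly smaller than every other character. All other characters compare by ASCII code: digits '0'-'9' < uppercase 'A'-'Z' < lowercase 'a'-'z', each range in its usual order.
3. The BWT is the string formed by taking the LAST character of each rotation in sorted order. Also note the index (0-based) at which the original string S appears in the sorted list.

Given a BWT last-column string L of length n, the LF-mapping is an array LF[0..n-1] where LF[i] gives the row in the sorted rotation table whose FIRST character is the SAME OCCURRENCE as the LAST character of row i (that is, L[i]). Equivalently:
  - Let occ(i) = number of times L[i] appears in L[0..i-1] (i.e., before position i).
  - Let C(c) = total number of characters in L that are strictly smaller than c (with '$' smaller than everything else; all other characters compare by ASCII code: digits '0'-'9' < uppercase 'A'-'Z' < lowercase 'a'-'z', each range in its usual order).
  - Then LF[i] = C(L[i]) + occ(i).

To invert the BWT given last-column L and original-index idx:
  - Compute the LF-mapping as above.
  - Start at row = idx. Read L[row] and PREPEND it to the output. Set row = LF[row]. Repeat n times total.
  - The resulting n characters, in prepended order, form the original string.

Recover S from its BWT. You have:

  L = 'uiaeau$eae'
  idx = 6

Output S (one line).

LF mapping: 8 7 1 4 2 9 0 5 3 6
Walk LF starting at row 6, prepending L[row]:
  step 1: row=6, L[6]='$', prepend. Next row=LF[6]=0
  step 2: row=0, L[0]='u', prepend. Next row=LF[0]=8
  step 3: row=8, L[8]='a', prepend. Next row=LF[8]=3
  step 4: row=3, L[3]='e', prepend. Next row=LF[3]=4
  step 5: row=4, L[4]='a', prepend. Next row=LF[4]=2
  step 6: row=2, L[2]='a', prepend. Next row=LF[2]=1
  step 7: row=1, L[1]='i', prepend. Next row=LF[1]=7
  step 8: row=7, L[7]='e', prepend. Next row=LF[7]=5
  step 9: row=5, L[5]='u', prepend. Next row=LF[5]=9
  step 10: row=9, L[9]='e', prepend. Next row=LF[9]=6
Reversed output: eueiaaeau$

Answer: eueiaaeau$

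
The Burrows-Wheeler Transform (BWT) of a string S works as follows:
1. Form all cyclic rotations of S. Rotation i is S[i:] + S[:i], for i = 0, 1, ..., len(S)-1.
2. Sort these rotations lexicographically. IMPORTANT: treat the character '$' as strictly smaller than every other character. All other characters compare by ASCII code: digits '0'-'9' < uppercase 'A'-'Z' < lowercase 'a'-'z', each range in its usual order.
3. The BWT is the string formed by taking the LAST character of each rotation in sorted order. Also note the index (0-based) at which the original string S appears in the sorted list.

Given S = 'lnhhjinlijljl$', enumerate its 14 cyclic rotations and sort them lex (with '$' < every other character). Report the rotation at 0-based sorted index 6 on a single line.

All 14 rotations (rotation i = S[i:]+S[:i]):
  rot[0] = lnhhjinlijljl$
  rot[1] = nhhjinlijljl$l
  rot[2] = hhjinlijljl$ln
  rot[3] = hjinlijljl$lnh
  rot[4] = jinlijljl$lnhh
  rot[5] = inlijljl$lnhhj
  rot[6] = nlijljl$lnhhji
  rot[7] = lijljl$lnhhjin
  rot[8] = ijljl$lnhhjinl
  rot[9] = jljl$lnhhjinli
  rot[10] = ljl$lnhhjinlij
  rot[11] = jl$lnhhjinlijl
  rot[12] = l$lnhhjinlijlj
  rot[13] = $lnhhjinlijljl
Sorted (with $ < everything):
  sorted[0] = $lnhhjinlijljl
  sorted[1] = hhjinlijljl$ln
  sorted[2] = hjinlijljl$lnh
  sorted[3] = ijljl$lnhhjinl
  sorted[4] = inlijljl$lnhhj
  sorted[5] = jinlijljl$lnhh
  sorted[6] = jl$lnhhjinlijl
  sorted[7] = jljl$lnhhjinli
  sorted[8] = l$lnhhjinlijlj
  sorted[9] = lijljl$lnhhjin
  sorted[10] = ljl$lnhhjinlij
  sorted[11] = lnhhjinlijljl$
  sorted[12] = nhhjinlijljl$l
  sorted[13] = nlijljl$lnhhji
sorted[6] = jl$lnhhjinlijl

Answer: jl$lnhhjinlijl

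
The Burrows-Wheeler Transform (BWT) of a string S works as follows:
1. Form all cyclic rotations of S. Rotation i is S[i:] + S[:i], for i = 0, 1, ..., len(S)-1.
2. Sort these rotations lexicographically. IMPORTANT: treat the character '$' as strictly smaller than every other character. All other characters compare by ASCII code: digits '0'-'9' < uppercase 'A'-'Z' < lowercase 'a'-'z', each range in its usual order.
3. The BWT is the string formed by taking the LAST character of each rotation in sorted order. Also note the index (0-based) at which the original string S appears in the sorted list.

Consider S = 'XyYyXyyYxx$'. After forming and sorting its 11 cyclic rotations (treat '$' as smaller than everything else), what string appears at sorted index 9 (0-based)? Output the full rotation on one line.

All 11 rotations (rotation i = S[i:]+S[:i]):
  rot[0] = XyYyXyyYxx$
  rot[1] = yYyXyyYxx$X
  rot[2] = YyXyyYxx$Xy
  rot[3] = yXyyYxx$XyY
  rot[4] = XyyYxx$XyYy
  rot[5] = yyYxx$XyYyX
  rot[6] = yYxx$XyYyXy
  rot[7] = Yxx$XyYyXyy
  rot[8] = xx$XyYyXyyY
  rot[9] = x$XyYyXyyYx
  rot[10] = $XyYyXyyYxx
Sorted (with $ < everything):
  sorted[0] = $XyYyXyyYxx
  sorted[1] = XyYyXyyYxx$
  sorted[2] = XyyYxx$XyYy
  sorted[3] = Yxx$XyYyXyy
  sorted[4] = YyXyyYxx$Xy
  sorted[5] = x$XyYyXyyYx
  sorted[6] = xx$XyYyXyyY
  sorted[7] = yXyyYxx$XyY
  sorted[8] = yYxx$XyYyXy
  sorted[9] = yYyXyyYxx$X
  sorted[10] = yyYxx$XyYyX
sorted[9] = yYyXyyYxx$X

Answer: yYyXyyYxx$X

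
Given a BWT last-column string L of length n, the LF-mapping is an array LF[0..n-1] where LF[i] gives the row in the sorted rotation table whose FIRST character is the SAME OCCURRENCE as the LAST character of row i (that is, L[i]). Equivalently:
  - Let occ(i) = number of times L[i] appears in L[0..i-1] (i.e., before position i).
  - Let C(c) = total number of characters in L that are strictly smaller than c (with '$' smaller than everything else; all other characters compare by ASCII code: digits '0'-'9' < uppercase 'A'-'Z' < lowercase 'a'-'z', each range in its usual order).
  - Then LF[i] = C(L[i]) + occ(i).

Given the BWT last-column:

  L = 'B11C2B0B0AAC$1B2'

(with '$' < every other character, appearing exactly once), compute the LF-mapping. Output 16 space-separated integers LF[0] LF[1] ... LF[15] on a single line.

Char counts: '$':1, '0':2, '1':3, '2':2, 'A':2, 'B':4, 'C':2
C (first-col start): C('$')=0, C('0')=1, C('1')=3, C('2')=6, C('A')=8, C('B')=10, C('C')=14
L[0]='B': occ=0, LF[0]=C('B')+0=10+0=10
L[1]='1': occ=0, LF[1]=C('1')+0=3+0=3
L[2]='1': occ=1, LF[2]=C('1')+1=3+1=4
L[3]='C': occ=0, LF[3]=C('C')+0=14+0=14
L[4]='2': occ=0, LF[4]=C('2')+0=6+0=6
L[5]='B': occ=1, LF[5]=C('B')+1=10+1=11
L[6]='0': occ=0, LF[6]=C('0')+0=1+0=1
L[7]='B': occ=2, LF[7]=C('B')+2=10+2=12
L[8]='0': occ=1, LF[8]=C('0')+1=1+1=2
L[9]='A': occ=0, LF[9]=C('A')+0=8+0=8
L[10]='A': occ=1, LF[10]=C('A')+1=8+1=9
L[11]='C': occ=1, LF[11]=C('C')+1=14+1=15
L[12]='$': occ=0, LF[12]=C('$')+0=0+0=0
L[13]='1': occ=2, LF[13]=C('1')+2=3+2=5
L[14]='B': occ=3, LF[14]=C('B')+3=10+3=13
L[15]='2': occ=1, LF[15]=C('2')+1=6+1=7

Answer: 10 3 4 14 6 11 1 12 2 8 9 15 0 5 13 7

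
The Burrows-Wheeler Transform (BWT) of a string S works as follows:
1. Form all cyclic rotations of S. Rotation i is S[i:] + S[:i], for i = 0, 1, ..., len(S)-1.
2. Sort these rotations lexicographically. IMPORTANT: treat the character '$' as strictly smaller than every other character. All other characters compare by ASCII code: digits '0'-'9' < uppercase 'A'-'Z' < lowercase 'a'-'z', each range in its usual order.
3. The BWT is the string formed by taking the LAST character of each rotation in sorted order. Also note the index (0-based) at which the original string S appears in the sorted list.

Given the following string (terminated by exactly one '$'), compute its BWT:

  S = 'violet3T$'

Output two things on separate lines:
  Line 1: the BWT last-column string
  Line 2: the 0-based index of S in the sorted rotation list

Answer: Tt3lvoie$
8

Derivation:
All 9 rotations (rotation i = S[i:]+S[:i]):
  rot[0] = violet3T$
  rot[1] = iolet3T$v
  rot[2] = olet3T$vi
  rot[3] = let3T$vio
  rot[4] = et3T$viol
  rot[5] = t3T$viole
  rot[6] = 3T$violet
  rot[7] = T$violet3
  rot[8] = $violet3T
Sorted (with $ < everything):
  sorted[0] = $violet3T  (last char: 'T')
  sorted[1] = 3T$violet  (last char: 't')
  sorted[2] = T$violet3  (last char: '3')
  sorted[3] = et3T$viol  (last char: 'l')
  sorted[4] = iolet3T$v  (last char: 'v')
  sorted[5] = let3T$vio  (last char: 'o')
  sorted[6] = olet3T$vi  (last char: 'i')
  sorted[7] = t3T$viole  (last char: 'e')
  sorted[8] = violet3T$  (last char: '$')
Last column: Tt3lvoie$
Original string S is at sorted index 8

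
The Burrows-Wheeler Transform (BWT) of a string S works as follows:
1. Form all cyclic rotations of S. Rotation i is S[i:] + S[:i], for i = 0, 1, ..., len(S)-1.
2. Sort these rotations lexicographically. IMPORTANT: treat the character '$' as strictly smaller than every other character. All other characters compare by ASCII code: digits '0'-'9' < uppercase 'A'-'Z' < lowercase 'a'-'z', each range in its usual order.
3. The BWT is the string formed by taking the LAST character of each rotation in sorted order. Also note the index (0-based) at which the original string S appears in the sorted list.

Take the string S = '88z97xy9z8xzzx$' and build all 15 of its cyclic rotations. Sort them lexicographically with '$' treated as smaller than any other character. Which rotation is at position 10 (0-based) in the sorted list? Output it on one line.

Answer: y9z8xzzx$88z97x

Derivation:
All 15 rotations (rotation i = S[i:]+S[:i]):
  rot[0] = 88z97xy9z8xzzx$
  rot[1] = 8z97xy9z8xzzx$8
  rot[2] = z97xy9z8xzzx$88
  rot[3] = 97xy9z8xzzx$88z
  rot[4] = 7xy9z8xzzx$88z9
  rot[5] = xy9z8xzzx$88z97
  rot[6] = y9z8xzzx$88z97x
  rot[7] = 9z8xzzx$88z97xy
  rot[8] = z8xzzx$88z97xy9
  rot[9] = 8xzzx$88z97xy9z
  rot[10] = xzzx$88z97xy9z8
  rot[11] = zzx$88z97xy9z8x
  rot[12] = zx$88z97xy9z8xz
  rot[13] = x$88z97xy9z8xzz
  rot[14] = $88z97xy9z8xzzx
Sorted (with $ < everything):
  sorted[0] = $88z97xy9z8xzzx
  sorted[1] = 7xy9z8xzzx$88z9
  sorted[2] = 88z97xy9z8xzzx$
  sorted[3] = 8xzzx$88z97xy9z
  sorted[4] = 8z97xy9z8xzzx$8
  sorted[5] = 97xy9z8xzzx$88z
  sorted[6] = 9z8xzzx$88z97xy
  sorted[7] = x$88z97xy9z8xzz
  sorted[8] = xy9z8xzzx$88z97
  sorted[9] = xzzx$88z97xy9z8
  sorted[10] = y9z8xzzx$88z97x
  sorted[11] = z8xzzx$88z97xy9
  sorted[12] = z97xy9z8xzzx$88
  sorted[13] = zx$88z97xy9z8xz
  sorted[14] = zzx$88z97xy9z8x
sorted[10] = y9z8xzzx$88z97x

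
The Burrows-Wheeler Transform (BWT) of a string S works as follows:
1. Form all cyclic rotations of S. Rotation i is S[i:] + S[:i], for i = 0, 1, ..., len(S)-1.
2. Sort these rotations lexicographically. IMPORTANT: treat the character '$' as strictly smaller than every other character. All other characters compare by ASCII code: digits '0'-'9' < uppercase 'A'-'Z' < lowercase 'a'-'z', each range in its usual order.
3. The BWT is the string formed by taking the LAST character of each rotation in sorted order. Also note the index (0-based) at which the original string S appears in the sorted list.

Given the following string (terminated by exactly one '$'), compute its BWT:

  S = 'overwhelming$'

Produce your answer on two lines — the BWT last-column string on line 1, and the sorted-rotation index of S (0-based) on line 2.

Answer: ghvnwmeli$eor
9

Derivation:
All 13 rotations (rotation i = S[i:]+S[:i]):
  rot[0] = overwhelming$
  rot[1] = verwhelming$o
  rot[2] = erwhelming$ov
  rot[3] = rwhelming$ove
  rot[4] = whelming$over
  rot[5] = helming$overw
  rot[6] = elming$overwh
  rot[7] = lming$overwhe
  rot[8] = ming$overwhel
  rot[9] = ing$overwhelm
  rot[10] = ng$overwhelmi
  rot[11] = g$overwhelmin
  rot[12] = $overwhelming
Sorted (with $ < everything):
  sorted[0] = $overwhelming  (last char: 'g')
  sorted[1] = elming$overwh  (last char: 'h')
  sorted[2] = erwhelming$ov  (last char: 'v')
  sorted[3] = g$overwhelmin  (last char: 'n')
  sorted[4] = helming$overw  (last char: 'w')
  sorted[5] = ing$overwhelm  (last char: 'm')
  sorted[6] = lming$overwhe  (last char: 'e')
  sorted[7] = ming$overwhel  (last char: 'l')
  sorted[8] = ng$overwhelmi  (last char: 'i')
  sorted[9] = overwhelming$  (last char: '$')
  sorted[10] = rwhelming$ove  (last char: 'e')
  sorted[11] = verwhelming$o  (last char: 'o')
  sorted[12] = whelming$over  (last char: 'r')
Last column: ghvnwmeli$eor
Original string S is at sorted index 9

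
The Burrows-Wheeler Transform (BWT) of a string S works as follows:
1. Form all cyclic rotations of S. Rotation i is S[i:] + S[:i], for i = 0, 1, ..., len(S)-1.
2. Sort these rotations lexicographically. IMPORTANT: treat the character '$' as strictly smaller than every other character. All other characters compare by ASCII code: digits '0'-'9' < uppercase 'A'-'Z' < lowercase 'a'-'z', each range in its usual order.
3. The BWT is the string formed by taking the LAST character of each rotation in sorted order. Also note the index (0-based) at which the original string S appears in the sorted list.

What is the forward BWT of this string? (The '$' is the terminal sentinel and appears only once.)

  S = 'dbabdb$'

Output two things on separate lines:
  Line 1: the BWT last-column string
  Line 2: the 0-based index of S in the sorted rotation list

All 7 rotations (rotation i = S[i:]+S[:i]):
  rot[0] = dbabdb$
  rot[1] = babdb$d
  rot[2] = abdb$db
  rot[3] = bdb$dba
  rot[4] = db$dbab
  rot[5] = b$dbabd
  rot[6] = $dbabdb
Sorted (with $ < everything):
  sorted[0] = $dbabdb  (last char: 'b')
  sorted[1] = abdb$db  (last char: 'b')
  sorted[2] = b$dbabd  (last char: 'd')
  sorted[3] = babdb$d  (last char: 'd')
  sorted[4] = bdb$dba  (last char: 'a')
  sorted[5] = db$dbab  (last char: 'b')
  sorted[6] = dbabdb$  (last char: '$')
Last column: bbddab$
Original string S is at sorted index 6

Answer: bbddab$
6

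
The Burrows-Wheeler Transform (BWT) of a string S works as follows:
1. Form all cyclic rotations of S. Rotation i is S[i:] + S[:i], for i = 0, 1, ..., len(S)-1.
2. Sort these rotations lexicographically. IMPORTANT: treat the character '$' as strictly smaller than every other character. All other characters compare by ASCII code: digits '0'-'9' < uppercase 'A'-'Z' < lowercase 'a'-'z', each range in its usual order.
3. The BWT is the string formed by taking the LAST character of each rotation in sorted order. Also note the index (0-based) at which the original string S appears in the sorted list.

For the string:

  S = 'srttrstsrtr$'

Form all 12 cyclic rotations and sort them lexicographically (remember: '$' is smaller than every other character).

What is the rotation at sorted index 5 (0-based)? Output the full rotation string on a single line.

All 12 rotations (rotation i = S[i:]+S[:i]):
  rot[0] = srttrstsrtr$
  rot[1] = rttrstsrtr$s
  rot[2] = ttrstsrtr$sr
  rot[3] = trstsrtr$srt
  rot[4] = rstsrtr$srtt
  rot[5] = stsrtr$srttr
  rot[6] = tsrtr$srttrs
  rot[7] = srtr$srttrst
  rot[8] = rtr$srttrsts
  rot[9] = tr$srttrstsr
  rot[10] = r$srttrstsrt
  rot[11] = $srttrstsrtr
Sorted (with $ < everything):
  sorted[0] = $srttrstsrtr
  sorted[1] = r$srttrstsrt
  sorted[2] = rstsrtr$srtt
  sorted[3] = rtr$srttrsts
  sorted[4] = rttrstsrtr$s
  sorted[5] = srtr$srttrst
  sorted[6] = srttrstsrtr$
  sorted[7] = stsrtr$srttr
  sorted[8] = tr$srttrstsr
  sorted[9] = trstsrtr$srt
  sorted[10] = tsrtr$srttrs
  sorted[11] = ttrstsrtr$sr
sorted[5] = srtr$srttrst

Answer: srtr$srttrst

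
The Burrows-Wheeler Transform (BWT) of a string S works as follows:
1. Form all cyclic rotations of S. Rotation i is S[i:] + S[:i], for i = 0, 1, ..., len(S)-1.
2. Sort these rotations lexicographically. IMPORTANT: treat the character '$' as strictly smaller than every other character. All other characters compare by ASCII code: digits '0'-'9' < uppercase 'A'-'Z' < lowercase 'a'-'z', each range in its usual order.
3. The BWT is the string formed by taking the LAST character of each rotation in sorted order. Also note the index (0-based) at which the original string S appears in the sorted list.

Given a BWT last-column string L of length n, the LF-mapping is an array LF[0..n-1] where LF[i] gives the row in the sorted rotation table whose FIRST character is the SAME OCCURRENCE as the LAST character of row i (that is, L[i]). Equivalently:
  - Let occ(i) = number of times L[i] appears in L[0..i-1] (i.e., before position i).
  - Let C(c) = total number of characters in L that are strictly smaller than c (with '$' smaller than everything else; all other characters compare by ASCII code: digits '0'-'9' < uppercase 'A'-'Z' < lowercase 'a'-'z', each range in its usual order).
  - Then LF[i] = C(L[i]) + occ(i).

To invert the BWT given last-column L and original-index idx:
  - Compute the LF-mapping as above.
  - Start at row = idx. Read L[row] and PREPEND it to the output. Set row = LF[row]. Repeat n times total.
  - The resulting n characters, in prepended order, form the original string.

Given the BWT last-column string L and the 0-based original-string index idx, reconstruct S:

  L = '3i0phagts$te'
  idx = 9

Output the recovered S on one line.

Answer: spaghetti03$

Derivation:
LF mapping: 2 7 1 8 6 3 5 10 9 0 11 4
Walk LF starting at row 9, prepending L[row]:
  step 1: row=9, L[9]='$', prepend. Next row=LF[9]=0
  step 2: row=0, L[0]='3', prepend. Next row=LF[0]=2
  step 3: row=2, L[2]='0', prepend. Next row=LF[2]=1
  step 4: row=1, L[1]='i', prepend. Next row=LF[1]=7
  step 5: row=7, L[7]='t', prepend. Next row=LF[7]=10
  step 6: row=10, L[10]='t', prepend. Next row=LF[10]=11
  step 7: row=11, L[11]='e', prepend. Next row=LF[11]=4
  step 8: row=4, L[4]='h', prepend. Next row=LF[4]=6
  step 9: row=6, L[6]='g', prepend. Next row=LF[6]=5
  step 10: row=5, L[5]='a', prepend. Next row=LF[5]=3
  step 11: row=3, L[3]='p', prepend. Next row=LF[3]=8
  step 12: row=8, L[8]='s', prepend. Next row=LF[8]=9
Reversed output: spaghetti03$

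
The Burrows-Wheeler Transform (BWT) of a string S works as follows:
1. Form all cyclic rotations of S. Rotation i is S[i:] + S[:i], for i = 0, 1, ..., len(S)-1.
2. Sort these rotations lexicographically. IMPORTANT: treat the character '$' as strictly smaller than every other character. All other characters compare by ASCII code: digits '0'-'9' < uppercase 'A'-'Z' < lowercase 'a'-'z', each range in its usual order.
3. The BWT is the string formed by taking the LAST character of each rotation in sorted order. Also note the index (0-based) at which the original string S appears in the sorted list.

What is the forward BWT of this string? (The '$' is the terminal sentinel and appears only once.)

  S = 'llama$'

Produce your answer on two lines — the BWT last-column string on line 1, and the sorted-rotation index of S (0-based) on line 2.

Answer: amll$a
4

Derivation:
All 6 rotations (rotation i = S[i:]+S[:i]):
  rot[0] = llama$
  rot[1] = lama$l
  rot[2] = ama$ll
  rot[3] = ma$lla
  rot[4] = a$llam
  rot[5] = $llama
Sorted (with $ < everything):
  sorted[0] = $llama  (last char: 'a')
  sorted[1] = a$llam  (last char: 'm')
  sorted[2] = ama$ll  (last char: 'l')
  sorted[3] = lama$l  (last char: 'l')
  sorted[4] = llama$  (last char: '$')
  sorted[5] = ma$lla  (last char: 'a')
Last column: amll$a
Original string S is at sorted index 4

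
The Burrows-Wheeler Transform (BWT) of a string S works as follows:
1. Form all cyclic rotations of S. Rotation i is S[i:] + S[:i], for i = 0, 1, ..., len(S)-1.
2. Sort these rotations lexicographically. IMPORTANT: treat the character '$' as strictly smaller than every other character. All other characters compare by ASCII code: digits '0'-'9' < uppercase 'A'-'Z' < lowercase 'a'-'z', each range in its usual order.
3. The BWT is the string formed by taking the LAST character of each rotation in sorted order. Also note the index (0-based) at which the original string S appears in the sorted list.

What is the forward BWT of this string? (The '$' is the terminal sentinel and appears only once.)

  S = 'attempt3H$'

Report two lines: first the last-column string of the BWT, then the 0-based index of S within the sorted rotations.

Answer: Ht3$tempta
3

Derivation:
All 10 rotations (rotation i = S[i:]+S[:i]):
  rot[0] = attempt3H$
  rot[1] = ttempt3H$a
  rot[2] = tempt3H$at
  rot[3] = empt3H$att
  rot[4] = mpt3H$atte
  rot[5] = pt3H$attem
  rot[6] = t3H$attemp
  rot[7] = 3H$attempt
  rot[8] = H$attempt3
  rot[9] = $attempt3H
Sorted (with $ < everything):
  sorted[0] = $attempt3H  (last char: 'H')
  sorted[1] = 3H$attempt  (last char: 't')
  sorted[2] = H$attempt3  (last char: '3')
  sorted[3] = attempt3H$  (last char: '$')
  sorted[4] = empt3H$att  (last char: 't')
  sorted[5] = mpt3H$atte  (last char: 'e')
  sorted[6] = pt3H$attem  (last char: 'm')
  sorted[7] = t3H$attemp  (last char: 'p')
  sorted[8] = tempt3H$at  (last char: 't')
  sorted[9] = ttempt3H$a  (last char: 'a')
Last column: Ht3$tempta
Original string S is at sorted index 3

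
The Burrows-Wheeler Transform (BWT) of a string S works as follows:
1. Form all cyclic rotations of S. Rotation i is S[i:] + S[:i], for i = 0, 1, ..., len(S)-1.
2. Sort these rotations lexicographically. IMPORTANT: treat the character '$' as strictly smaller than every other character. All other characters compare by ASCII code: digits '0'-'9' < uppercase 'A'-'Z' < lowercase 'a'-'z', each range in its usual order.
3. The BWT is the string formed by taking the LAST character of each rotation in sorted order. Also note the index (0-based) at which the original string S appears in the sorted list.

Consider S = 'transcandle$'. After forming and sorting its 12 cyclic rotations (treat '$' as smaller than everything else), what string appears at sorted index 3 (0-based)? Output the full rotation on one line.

All 12 rotations (rotation i = S[i:]+S[:i]):
  rot[0] = transcandle$
  rot[1] = ranscandle$t
  rot[2] = anscandle$tr
  rot[3] = nscandle$tra
  rot[4] = scandle$tran
  rot[5] = candle$trans
  rot[6] = andle$transc
  rot[7] = ndle$transca
  rot[8] = dle$transcan
  rot[9] = le$transcand
  rot[10] = e$transcandl
  rot[11] = $transcandle
Sorted (with $ < everything):
  sorted[0] = $transcandle
  sorted[1] = andle$transc
  sorted[2] = anscandle$tr
  sorted[3] = candle$trans
  sorted[4] = dle$transcan
  sorted[5] = e$transcandl
  sorted[6] = le$transcand
  sorted[7] = ndle$transca
  sorted[8] = nscandle$tra
  sorted[9] = ranscandle$t
  sorted[10] = scandle$tran
  sorted[11] = transcandle$
sorted[3] = candle$trans

Answer: candle$trans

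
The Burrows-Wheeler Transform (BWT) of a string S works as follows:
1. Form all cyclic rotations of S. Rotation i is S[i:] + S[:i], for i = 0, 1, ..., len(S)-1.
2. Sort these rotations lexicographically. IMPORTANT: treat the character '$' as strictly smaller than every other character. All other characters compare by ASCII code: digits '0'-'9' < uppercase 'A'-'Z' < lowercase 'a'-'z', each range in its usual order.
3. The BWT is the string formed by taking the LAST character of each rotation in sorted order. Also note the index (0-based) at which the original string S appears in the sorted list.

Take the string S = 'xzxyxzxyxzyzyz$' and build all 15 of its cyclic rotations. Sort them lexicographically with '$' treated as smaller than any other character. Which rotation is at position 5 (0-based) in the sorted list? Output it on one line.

All 15 rotations (rotation i = S[i:]+S[:i]):
  rot[0] = xzxyxzxyxzyzyz$
  rot[1] = zxyxzxyxzyzyz$x
  rot[2] = xyxzxyxzyzyz$xz
  rot[3] = yxzxyxzyzyz$xzx
  rot[4] = xzxyxzyzyz$xzxy
  rot[5] = zxyxzyzyz$xzxyx
  rot[6] = xyxzyzyz$xzxyxz
  rot[7] = yxzyzyz$xzxyxzx
  rot[8] = xzyzyz$xzxyxzxy
  rot[9] = zyzyz$xzxyxzxyx
  rot[10] = yzyz$xzxyxzxyxz
  rot[11] = zyz$xzxyxzxyxzy
  rot[12] = yz$xzxyxzxyxzyz
  rot[13] = z$xzxyxzxyxzyzy
  rot[14] = $xzxyxzxyxzyzyz
Sorted (with $ < everything):
  sorted[0] = $xzxyxzxyxzyzyz
  sorted[1] = xyxzxyxzyzyz$xz
  sorted[2] = xyxzyzyz$xzxyxz
  sorted[3] = xzxyxzxyxzyzyz$
  sorted[4] = xzxyxzyzyz$xzxy
  sorted[5] = xzyzyz$xzxyxzxy
  sorted[6] = yxzxyxzyzyz$xzx
  sorted[7] = yxzyzyz$xzxyxzx
  sorted[8] = yz$xzxyxzxyxzyz
  sorted[9] = yzyz$xzxyxzxyxz
  sorted[10] = z$xzxyxzxyxzyzy
  sorted[11] = zxyxzxyxzyzyz$x
  sorted[12] = zxyxzyzyz$xzxyx
  sorted[13] = zyz$xzxyxzxyxzy
  sorted[14] = zyzyz$xzxyxzxyx
sorted[5] = xzyzyz$xzxyxzxy

Answer: xzyzyz$xzxyxzxy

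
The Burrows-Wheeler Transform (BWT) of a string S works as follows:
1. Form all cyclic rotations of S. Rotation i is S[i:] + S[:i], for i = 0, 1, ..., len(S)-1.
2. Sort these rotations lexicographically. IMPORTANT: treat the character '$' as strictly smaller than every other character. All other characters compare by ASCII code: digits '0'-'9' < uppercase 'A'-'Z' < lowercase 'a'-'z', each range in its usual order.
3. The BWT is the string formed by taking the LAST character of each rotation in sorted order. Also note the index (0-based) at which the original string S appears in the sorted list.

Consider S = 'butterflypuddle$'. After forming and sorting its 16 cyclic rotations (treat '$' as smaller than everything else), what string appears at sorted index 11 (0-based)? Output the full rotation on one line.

Answer: terflypuddle$but

Derivation:
All 16 rotations (rotation i = S[i:]+S[:i]):
  rot[0] = butterflypuddle$
  rot[1] = utterflypuddle$b
  rot[2] = tterflypuddle$bu
  rot[3] = terflypuddle$but
  rot[4] = erflypuddle$butt
  rot[5] = rflypuddle$butte
  rot[6] = flypuddle$butter
  rot[7] = lypuddle$butterf
  rot[8] = ypuddle$butterfl
  rot[9] = puddle$butterfly
  rot[10] = uddle$butterflyp
  rot[11] = ddle$butterflypu
  rot[12] = dle$butterflypud
  rot[13] = le$butterflypudd
  rot[14] = e$butterflypuddl
  rot[15] = $butterflypuddle
Sorted (with $ < everything):
  sorted[0] = $butterflypuddle
  sorted[1] = butterflypuddle$
  sorted[2] = ddle$butterflypu
  sorted[3] = dle$butterflypud
  sorted[4] = e$butterflypuddl
  sorted[5] = erflypuddle$butt
  sorted[6] = flypuddle$butter
  sorted[7] = le$butterflypudd
  sorted[8] = lypuddle$butterf
  sorted[9] = puddle$butterfly
  sorted[10] = rflypuddle$butte
  sorted[11] = terflypuddle$but
  sorted[12] = tterflypuddle$bu
  sorted[13] = uddle$butterflyp
  sorted[14] = utterflypuddle$b
  sorted[15] = ypuddle$butterfl
sorted[11] = terflypuddle$but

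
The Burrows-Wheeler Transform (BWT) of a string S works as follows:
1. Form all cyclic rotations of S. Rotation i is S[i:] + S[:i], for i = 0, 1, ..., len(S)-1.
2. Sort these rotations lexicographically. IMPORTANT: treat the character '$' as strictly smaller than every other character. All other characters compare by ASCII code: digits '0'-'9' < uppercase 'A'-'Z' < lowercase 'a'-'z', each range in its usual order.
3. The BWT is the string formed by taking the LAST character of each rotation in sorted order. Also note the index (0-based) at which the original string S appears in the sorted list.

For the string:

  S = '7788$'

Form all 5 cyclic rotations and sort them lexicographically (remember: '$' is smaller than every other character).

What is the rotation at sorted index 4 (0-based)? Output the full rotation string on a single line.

Answer: 88$77

Derivation:
All 5 rotations (rotation i = S[i:]+S[:i]):
  rot[0] = 7788$
  rot[1] = 788$7
  rot[2] = 88$77
  rot[3] = 8$778
  rot[4] = $7788
Sorted (with $ < everything):
  sorted[0] = $7788
  sorted[1] = 7788$
  sorted[2] = 788$7
  sorted[3] = 8$778
  sorted[4] = 88$77
sorted[4] = 88$77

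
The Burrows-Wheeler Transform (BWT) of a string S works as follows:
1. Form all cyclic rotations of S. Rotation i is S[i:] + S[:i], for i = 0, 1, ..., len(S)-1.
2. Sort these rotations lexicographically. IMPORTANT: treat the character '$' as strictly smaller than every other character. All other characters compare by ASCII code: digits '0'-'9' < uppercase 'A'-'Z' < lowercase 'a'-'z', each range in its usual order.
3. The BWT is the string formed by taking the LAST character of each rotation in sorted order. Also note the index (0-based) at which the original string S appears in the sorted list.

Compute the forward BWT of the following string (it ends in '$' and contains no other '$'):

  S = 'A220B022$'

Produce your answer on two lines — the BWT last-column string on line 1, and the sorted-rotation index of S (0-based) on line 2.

All 9 rotations (rotation i = S[i:]+S[:i]):
  rot[0] = A220B022$
  rot[1] = 220B022$A
  rot[2] = 20B022$A2
  rot[3] = 0B022$A22
  rot[4] = B022$A220
  rot[5] = 022$A220B
  rot[6] = 22$A220B0
  rot[7] = 2$A220B02
  rot[8] = $A220B022
Sorted (with $ < everything):
  sorted[0] = $A220B022  (last char: '2')
  sorted[1] = 022$A220B  (last char: 'B')
  sorted[2] = 0B022$A22  (last char: '2')
  sorted[3] = 2$A220B02  (last char: '2')
  sorted[4] = 20B022$A2  (last char: '2')
  sorted[5] = 22$A220B0  (last char: '0')
  sorted[6] = 220B022$A  (last char: 'A')
  sorted[7] = A220B022$  (last char: '$')
  sorted[8] = B022$A220  (last char: '0')
Last column: 2B2220A$0
Original string S is at sorted index 7

Answer: 2B2220A$0
7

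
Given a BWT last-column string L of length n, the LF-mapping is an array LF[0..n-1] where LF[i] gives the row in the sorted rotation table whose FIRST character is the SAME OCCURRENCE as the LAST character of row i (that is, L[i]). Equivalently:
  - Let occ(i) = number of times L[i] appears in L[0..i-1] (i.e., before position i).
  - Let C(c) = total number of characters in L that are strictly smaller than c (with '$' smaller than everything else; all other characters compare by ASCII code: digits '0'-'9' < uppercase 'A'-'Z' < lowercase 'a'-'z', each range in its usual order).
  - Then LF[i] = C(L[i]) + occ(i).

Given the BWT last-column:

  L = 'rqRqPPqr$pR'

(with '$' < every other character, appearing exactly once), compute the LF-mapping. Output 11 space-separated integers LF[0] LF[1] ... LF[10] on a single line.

Answer: 9 6 3 7 1 2 8 10 0 5 4

Derivation:
Char counts: '$':1, 'P':2, 'R':2, 'p':1, 'q':3, 'r':2
C (first-col start): C('$')=0, C('P')=1, C('R')=3, C('p')=5, C('q')=6, C('r')=9
L[0]='r': occ=0, LF[0]=C('r')+0=9+0=9
L[1]='q': occ=0, LF[1]=C('q')+0=6+0=6
L[2]='R': occ=0, LF[2]=C('R')+0=3+0=3
L[3]='q': occ=1, LF[3]=C('q')+1=6+1=7
L[4]='P': occ=0, LF[4]=C('P')+0=1+0=1
L[5]='P': occ=1, LF[5]=C('P')+1=1+1=2
L[6]='q': occ=2, LF[6]=C('q')+2=6+2=8
L[7]='r': occ=1, LF[7]=C('r')+1=9+1=10
L[8]='$': occ=0, LF[8]=C('$')+0=0+0=0
L[9]='p': occ=0, LF[9]=C('p')+0=5+0=5
L[10]='R': occ=1, LF[10]=C('R')+1=3+1=4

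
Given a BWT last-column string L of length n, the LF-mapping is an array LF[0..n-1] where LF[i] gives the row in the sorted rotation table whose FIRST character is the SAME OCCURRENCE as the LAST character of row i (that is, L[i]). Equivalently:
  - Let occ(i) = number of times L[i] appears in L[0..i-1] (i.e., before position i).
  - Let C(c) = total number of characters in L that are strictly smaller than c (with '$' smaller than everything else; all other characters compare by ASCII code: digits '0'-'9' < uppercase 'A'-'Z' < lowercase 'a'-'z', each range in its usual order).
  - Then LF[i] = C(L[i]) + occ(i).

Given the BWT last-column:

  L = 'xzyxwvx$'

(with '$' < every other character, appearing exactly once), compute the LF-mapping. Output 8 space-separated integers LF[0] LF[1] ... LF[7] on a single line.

Char counts: '$':1, 'v':1, 'w':1, 'x':3, 'y':1, 'z':1
C (first-col start): C('$')=0, C('v')=1, C('w')=2, C('x')=3, C('y')=6, C('z')=7
L[0]='x': occ=0, LF[0]=C('x')+0=3+0=3
L[1]='z': occ=0, LF[1]=C('z')+0=7+0=7
L[2]='y': occ=0, LF[2]=C('y')+0=6+0=6
L[3]='x': occ=1, LF[3]=C('x')+1=3+1=4
L[4]='w': occ=0, LF[4]=C('w')+0=2+0=2
L[5]='v': occ=0, LF[5]=C('v')+0=1+0=1
L[6]='x': occ=2, LF[6]=C('x')+2=3+2=5
L[7]='$': occ=0, LF[7]=C('$')+0=0+0=0

Answer: 3 7 6 4 2 1 5 0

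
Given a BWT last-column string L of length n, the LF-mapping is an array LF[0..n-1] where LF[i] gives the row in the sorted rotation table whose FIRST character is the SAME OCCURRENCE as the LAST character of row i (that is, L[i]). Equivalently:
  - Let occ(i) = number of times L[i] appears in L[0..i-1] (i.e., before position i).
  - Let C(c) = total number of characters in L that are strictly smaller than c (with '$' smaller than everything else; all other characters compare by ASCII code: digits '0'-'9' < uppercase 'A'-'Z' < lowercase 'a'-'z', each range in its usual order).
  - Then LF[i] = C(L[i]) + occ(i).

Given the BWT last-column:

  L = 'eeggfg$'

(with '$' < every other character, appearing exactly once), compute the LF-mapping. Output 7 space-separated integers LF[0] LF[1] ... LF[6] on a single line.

Answer: 1 2 4 5 3 6 0

Derivation:
Char counts: '$':1, 'e':2, 'f':1, 'g':3
C (first-col start): C('$')=0, C('e')=1, C('f')=3, C('g')=4
L[0]='e': occ=0, LF[0]=C('e')+0=1+0=1
L[1]='e': occ=1, LF[1]=C('e')+1=1+1=2
L[2]='g': occ=0, LF[2]=C('g')+0=4+0=4
L[3]='g': occ=1, LF[3]=C('g')+1=4+1=5
L[4]='f': occ=0, LF[4]=C('f')+0=3+0=3
L[5]='g': occ=2, LF[5]=C('g')+2=4+2=6
L[6]='$': occ=0, LF[6]=C('$')+0=0+0=0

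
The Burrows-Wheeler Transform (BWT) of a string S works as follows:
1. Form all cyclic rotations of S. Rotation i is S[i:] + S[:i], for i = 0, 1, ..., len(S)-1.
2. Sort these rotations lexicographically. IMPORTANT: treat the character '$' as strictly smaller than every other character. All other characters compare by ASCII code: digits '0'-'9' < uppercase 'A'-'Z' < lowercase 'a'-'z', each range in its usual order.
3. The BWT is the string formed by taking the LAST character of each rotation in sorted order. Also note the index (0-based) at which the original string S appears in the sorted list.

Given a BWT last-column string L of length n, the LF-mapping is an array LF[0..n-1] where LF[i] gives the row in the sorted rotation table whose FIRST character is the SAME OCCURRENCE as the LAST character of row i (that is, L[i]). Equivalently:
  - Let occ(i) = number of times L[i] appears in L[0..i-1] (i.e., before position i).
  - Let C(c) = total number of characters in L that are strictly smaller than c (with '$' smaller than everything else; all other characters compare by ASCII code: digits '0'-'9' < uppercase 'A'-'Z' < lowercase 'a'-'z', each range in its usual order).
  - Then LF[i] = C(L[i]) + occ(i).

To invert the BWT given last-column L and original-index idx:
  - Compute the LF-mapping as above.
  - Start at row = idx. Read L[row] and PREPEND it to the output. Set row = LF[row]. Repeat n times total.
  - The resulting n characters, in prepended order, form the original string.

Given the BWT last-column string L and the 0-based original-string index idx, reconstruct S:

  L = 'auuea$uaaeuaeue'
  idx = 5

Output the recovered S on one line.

Answer: auaaeueaeeuuua$

Derivation:
LF mapping: 1 10 11 6 2 0 12 3 4 7 13 5 8 14 9
Walk LF starting at row 5, prepending L[row]:
  step 1: row=5, L[5]='$', prepend. Next row=LF[5]=0
  step 2: row=0, L[0]='a', prepend. Next row=LF[0]=1
  step 3: row=1, L[1]='u', prepend. Next row=LF[1]=10
  step 4: row=10, L[10]='u', prepend. Next row=LF[10]=13
  step 5: row=13, L[13]='u', prepend. Next row=LF[13]=14
  step 6: row=14, L[14]='e', prepend. Next row=LF[14]=9
  step 7: row=9, L[9]='e', prepend. Next row=LF[9]=7
  step 8: row=7, L[7]='a', prepend. Next row=LF[7]=3
  step 9: row=3, L[3]='e', prepend. Next row=LF[3]=6
  step 10: row=6, L[6]='u', prepend. Next row=LF[6]=12
  step 11: row=12, L[12]='e', prepend. Next row=LF[12]=8
  step 12: row=8, L[8]='a', prepend. Next row=LF[8]=4
  step 13: row=4, L[4]='a', prepend. Next row=LF[4]=2
  step 14: row=2, L[2]='u', prepend. Next row=LF[2]=11
  step 15: row=11, L[11]='a', prepend. Next row=LF[11]=5
Reversed output: auaaeueaeeuuua$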